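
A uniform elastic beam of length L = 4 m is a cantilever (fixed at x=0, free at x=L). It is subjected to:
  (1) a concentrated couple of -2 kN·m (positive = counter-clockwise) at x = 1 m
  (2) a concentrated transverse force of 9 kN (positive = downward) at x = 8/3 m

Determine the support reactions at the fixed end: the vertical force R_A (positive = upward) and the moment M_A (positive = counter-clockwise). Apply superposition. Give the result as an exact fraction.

Load 1 — applied couple M₀=-2 kN·m at a=1 m (b=L-a=3):
  R_A = 0 kN
  M_A = -M₀ = -(-2) = 2 kN·m
Load 2 — point force P=9 kN at a=8/3 m (b=L-a=4/3):
  R_A = P = 9 kN
  M_A = Pa = 9·(8/3) = 24 kN·m
Superposition: R_A = 9 kN, M_A = 26 kN·m

R_A = 9 kN, M_A = 26 kN·m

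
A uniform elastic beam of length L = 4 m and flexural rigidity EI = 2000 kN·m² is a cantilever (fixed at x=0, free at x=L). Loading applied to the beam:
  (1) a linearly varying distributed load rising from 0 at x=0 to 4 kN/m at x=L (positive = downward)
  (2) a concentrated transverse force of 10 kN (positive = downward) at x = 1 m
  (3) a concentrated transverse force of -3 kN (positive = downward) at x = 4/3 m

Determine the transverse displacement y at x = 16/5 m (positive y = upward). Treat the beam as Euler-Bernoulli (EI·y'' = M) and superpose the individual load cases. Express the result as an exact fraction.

y(16/5) = -31774523/843750000 m

Load 1 — triangular load w₀=4 kN/m (0→w₀ over full span):
  y_1 = (w₀Lx³/12-w₀L²x²/6-w₀x⁵/(120L))/EI = (4·4·(16/5)³/12-4·4²·(16/5)²/6-4·(16/5)⁵/(120·4))/2000 = -200192/5859375 m
Load 2 — point force P=10 kN at a=1 m (b=L-a=3):
  y_2 = -Pa²(3x-a)/(6EI)  [x>a] = -10·1²·(3·(16/5)-1)/(6·2000) = -43/6000 m
Load 3 — point force P=-3 kN at a=4/3 m (b=L-a=8/3):
  y_3 = -Pa²(3x-a)/(6EI)  [x>a] = -(-3)·(4/3)²·(3·(16/5)-(4/3))/(6·2000) = 62/16875 m
Superposition: y = Σ y_i = -31774523/843750000 m ≈ -0.037659 m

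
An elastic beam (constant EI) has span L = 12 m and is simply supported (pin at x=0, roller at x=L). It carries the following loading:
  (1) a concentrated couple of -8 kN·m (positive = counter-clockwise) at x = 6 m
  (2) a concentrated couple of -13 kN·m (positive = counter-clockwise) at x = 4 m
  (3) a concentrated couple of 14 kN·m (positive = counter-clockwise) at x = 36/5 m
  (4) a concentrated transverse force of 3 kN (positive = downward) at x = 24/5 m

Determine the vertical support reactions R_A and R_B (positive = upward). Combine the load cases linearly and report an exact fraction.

Load 1 — applied couple M₀=-8 kN·m at a=6 m (b=L-a=6):
  R_A = M₀/L = (-8)/12 = -2/3 kN
  R_B = -M₀/L = -(-8)/12 = 2/3 kN
Load 2 — applied couple M₀=-13 kN·m at a=4 m (b=L-a=8):
  R_A = M₀/L = (-13)/12 = -13/12 kN
  R_B = -M₀/L = -(-13)/12 = 13/12 kN
Load 3 — applied couple M₀=14 kN·m at a=36/5 m (b=L-a=24/5):
  R_A = M₀/L = 14/12 = 7/6 kN
  R_B = -M₀/L = -14/12 = -7/6 kN
Load 4 — point force P=3 kN at a=24/5 m (b=L-a=36/5):
  R_A = Pb/L = 3·(36/5)/12 = 9/5 kN
  R_B = Pa/L = 3·(24/5)/12 = 6/5 kN
Superposition: R_A = 73/60 kN, R_B = 107/60 kN

R_A = 73/60 kN, R_B = 107/60 kN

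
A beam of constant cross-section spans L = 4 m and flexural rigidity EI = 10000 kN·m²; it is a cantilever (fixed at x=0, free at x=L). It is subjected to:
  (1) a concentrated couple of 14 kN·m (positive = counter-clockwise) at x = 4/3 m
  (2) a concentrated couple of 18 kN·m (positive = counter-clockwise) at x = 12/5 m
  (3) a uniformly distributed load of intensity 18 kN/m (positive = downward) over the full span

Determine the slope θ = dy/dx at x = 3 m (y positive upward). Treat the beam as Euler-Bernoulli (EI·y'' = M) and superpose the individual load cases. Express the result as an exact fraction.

θ(3) = -1907/150000 rad

Load 1 — applied couple M₀=14 kN·m at a=4/3 m (b=L-a=8/3):
  θ_1 = M₀a/EI  [x>a] = 14·(4/3)/10000 = 7/3750 rad
Load 2 — applied couple M₀=18 kN·m at a=12/5 m (b=L-a=8/5):
  θ_2 = M₀a/EI  [x>a] = 18·(12/5)/10000 = 27/6250 rad
Load 3 — uniform load w=18 kN/m over full span:
  θ_3 = -wx(x²-3Lx+3L²)/(6EI) = -18·3·(3²-3·4·3+3·4²)/(6·10000) = -189/10000 rad
Superposition: θ = Σ θ_i = -1907/150000 rad ≈ -0.012713 rad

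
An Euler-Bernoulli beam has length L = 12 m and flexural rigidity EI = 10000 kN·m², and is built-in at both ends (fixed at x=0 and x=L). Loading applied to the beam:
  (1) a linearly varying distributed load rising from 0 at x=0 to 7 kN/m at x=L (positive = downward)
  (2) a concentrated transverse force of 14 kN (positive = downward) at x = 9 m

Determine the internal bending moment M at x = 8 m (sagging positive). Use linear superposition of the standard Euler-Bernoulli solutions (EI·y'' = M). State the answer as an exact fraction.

M(8) = 9737/360 kN·m

Load 1 — triangular load w₀=7 kN/m (0→w₀ over full span):
  M_1 = 3w₀Lx/20 - w₀L²/30 - w₀x³/(6L) = 3·7·12·8/20 - 7·12²/30 - 7·8³/(6·12) = 784/45 kN·m
Load 2 — point force P=14 kN at a=9 m (b=L-a=3):
  M_2 = Pb²(3a+b)x/L³ - Pab²/L²  [x≤a] = 14·3²·(3·9+3)·8/12³ - 14·9·3²/12² = 77/8 kN·m
Superposition: M = Σ M_i = 9737/360 kN·m ≈ 27.047222 kN·m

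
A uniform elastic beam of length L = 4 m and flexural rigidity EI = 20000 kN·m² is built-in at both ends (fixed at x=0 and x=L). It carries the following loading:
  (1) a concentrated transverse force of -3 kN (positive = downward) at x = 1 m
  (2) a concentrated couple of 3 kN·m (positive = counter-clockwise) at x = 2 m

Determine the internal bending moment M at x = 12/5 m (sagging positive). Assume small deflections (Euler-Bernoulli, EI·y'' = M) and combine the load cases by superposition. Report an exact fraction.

M(12/5) = -99/80 kN·m

Load 1 — point force P=-3 kN at a=1 m (b=L-a=3):
  M_1 = Pa²(a+3b)(L-x)/L³ - Pa²b/L²  [x>a] = (-3)·1²·(1+3·3)·(4-(12/5))/4³ - (-3)·1²·3/4² = -3/16 kN·m
Load 2 — applied couple M₀=3 kN·m at a=2 m (b=L-a=2):
  M_2 = R_Ax - M_A - M₀  [x>a] with R_A=9/8, M_A=3/4 = (9/8)·(12/5) - (3/4) - 3 = -21/20 kN·m
Superposition: M = Σ M_i = -99/80 kN·m ≈ -1.237500 kN·m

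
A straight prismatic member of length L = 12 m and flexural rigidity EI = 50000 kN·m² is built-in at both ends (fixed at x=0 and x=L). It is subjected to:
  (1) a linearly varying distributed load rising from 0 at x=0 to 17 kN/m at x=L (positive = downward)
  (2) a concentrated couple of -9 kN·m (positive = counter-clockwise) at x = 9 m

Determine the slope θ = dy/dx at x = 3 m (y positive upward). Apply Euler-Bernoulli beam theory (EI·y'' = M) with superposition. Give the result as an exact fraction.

θ(3) = -34317/16000000 rad

Load 1 — triangular load w₀=17 kN/m (0→w₀ over full span):
  θ_1 = -w₀(2x(L-x)(L-2x)(x+2L)+x²(L-x)²)/(120LEI) = -17·(2·3·(12-3)·(12-2·3)·(3+2·12)+3²·(12-3)²)/(120·12·50000) = -17901/8000000 rad
Load 2 — applied couple M₀=-9 kN·m at a=9 m (b=L-a=3):
  θ_2 = (R_Ax²/2 - M_Ax)/EI  [x≤a] with R_A=-27/32, M_A=-45/16 = ((-27/32)·3²/2 - (-45/16)·3)/50000 = 297/3200000 rad
Superposition: θ = Σ θ_i = -34317/16000000 rad ≈ -0.002145 rad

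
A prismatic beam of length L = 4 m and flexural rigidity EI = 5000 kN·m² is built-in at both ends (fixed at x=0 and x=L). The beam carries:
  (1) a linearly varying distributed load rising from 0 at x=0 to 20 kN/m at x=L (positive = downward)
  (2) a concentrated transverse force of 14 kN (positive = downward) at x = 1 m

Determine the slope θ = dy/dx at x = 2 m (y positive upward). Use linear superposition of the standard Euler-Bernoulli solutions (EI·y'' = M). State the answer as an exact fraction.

θ(2) = 1/24000 rad

Load 1 — triangular load w₀=20 kN/m (0→w₀ over full span):
  θ_1 = -w₀(2x(L-x)(L-2x)(x+2L)+x²(L-x)²)/(120LEI) = -20·(2·2·(4-2)·(4-2·2)·(2+2·4)+2²·(4-2)²)/(120·4·5000) = -1/7500 rad
Load 2 — point force P=14 kN at a=1 m (b=L-a=3):
  θ_2 = Pa²(L-x)(2bL-(3b+a)(L-x))/(2L³EI)  [x>a] = 14·1²·(4-2)·(2·3·4-(3·3+1)·(4-2))/(2·4³·5000) = 7/40000 rad
Superposition: θ = Σ θ_i = 1/24000 rad ≈ 0.000042 rad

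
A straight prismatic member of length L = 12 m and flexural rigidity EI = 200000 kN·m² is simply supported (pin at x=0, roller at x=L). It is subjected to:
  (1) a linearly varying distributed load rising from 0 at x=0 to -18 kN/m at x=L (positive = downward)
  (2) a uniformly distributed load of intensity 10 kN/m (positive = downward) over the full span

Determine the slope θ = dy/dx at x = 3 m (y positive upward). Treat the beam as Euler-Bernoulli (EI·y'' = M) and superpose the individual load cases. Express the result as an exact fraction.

θ(3) = -3771/16000000 rad

Load 1 — triangular load w₀=-18 kN/m (0→w₀ over full span):
  θ_1 = -w₀(7L⁴-30L²x²+15x⁴)/(360LEI) = -(-18)·(7·12⁴-30·12²·3²+15·3⁴)/(360·12·200000) = 35829/16000000 rad
Load 2 — uniform load w=10 kN/m over full span:
  θ_2 = -w(L³-6Lx²+4x³)/(24EI) = -10·(12³-6·12·3²+4·3³)/(24·200000) = -99/40000 rad
Superposition: θ = Σ θ_i = -3771/16000000 rad ≈ -0.000236 rad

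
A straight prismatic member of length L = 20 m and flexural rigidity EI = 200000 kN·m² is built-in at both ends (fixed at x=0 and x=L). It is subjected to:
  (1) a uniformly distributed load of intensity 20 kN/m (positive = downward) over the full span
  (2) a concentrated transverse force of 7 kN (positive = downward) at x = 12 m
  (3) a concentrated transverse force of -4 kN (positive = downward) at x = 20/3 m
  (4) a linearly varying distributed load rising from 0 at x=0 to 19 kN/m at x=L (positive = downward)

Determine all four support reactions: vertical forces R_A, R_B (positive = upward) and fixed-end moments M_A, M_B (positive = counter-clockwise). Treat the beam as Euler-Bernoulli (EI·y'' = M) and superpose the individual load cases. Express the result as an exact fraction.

R_A = 865691/3375 kN, M_A = 622072/675 kN·m, R_B = 1135684/3375 kN, M_B = -716108/675 kN·m

Load 1 — uniform load w=20 kN/m over full span:
  R_A = wL/2 = 20·20/2 = 200 kN
  M_A = wL²/12 = 20·20²/12 = 2000/3 kN·m
  R_B = wL/2 = 20·20/2 = 200 kN
  M_B = -wL²/12 = -20·20²/12 = -2000/3 kN·m
Load 2 — point force P=7 kN at a=12 m (b=L-a=8):
  R_A = Pb²(3a+b)/L³ = 7·8²·(3·12+8)/20³ = 308/125 kN
  M_A = Pab²/L² = 7·12·8²/20² = 336/25 kN·m
  R_B = Pa²(a+3b)/L³ = 7·12²·(12+3·8)/20³ = 567/125 kN
  M_B = -Pa²b/L² = -7·12²·8/20² = -504/25 kN·m
Load 3 — point force P=-4 kN at a=20/3 m (b=L-a=40/3):
  R_A = Pb²(3a+b)/L³ = (-4)·(40/3)²·(3·(20/3)+(40/3))/20³ = -80/27 kN
  M_A = Pab²/L² = (-4)·(20/3)·(40/3)²/20² = -320/27 kN·m
  R_B = Pa²(a+3b)/L³ = (-4)·(20/3)²·((20/3)+3·(40/3))/20³ = -28/27 kN
  M_B = -Pa²b/L² = -(-4)·(20/3)²·(40/3)/20² = 160/27 kN·m
Load 4 — triangular load w₀=19 kN/m (0→w₀ over full span):
  R_A = 3w₀L/20 = 3·19·20/20 = 57 kN
  M_A = w₀L²/30 = 19·20²/30 = 760/3 kN·m
  R_B = 7w₀L/20 = 7·19·20/20 = 133 kN
  M_B = -w₀L²/20 = -19·20²/20 = -380 kN·m
Superposition: R_A = 865691/3375 kN, M_A = 622072/675 kN·m, R_B = 1135684/3375 kN, M_B = -716108/675 kN·m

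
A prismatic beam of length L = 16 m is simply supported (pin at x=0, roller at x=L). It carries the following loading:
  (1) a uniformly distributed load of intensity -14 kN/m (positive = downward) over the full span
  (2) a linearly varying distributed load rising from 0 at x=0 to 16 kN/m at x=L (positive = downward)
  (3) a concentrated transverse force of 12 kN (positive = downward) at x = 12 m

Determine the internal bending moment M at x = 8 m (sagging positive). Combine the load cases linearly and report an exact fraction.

M(8) = -168 kN·m

Load 1 — uniform load w=-14 kN/m over full span:
  M_1 = wx(L-x)/2 = (-14)·8·(16-8)/2 = -448 kN·m
Load 2 — triangular load w₀=16 kN/m (0→w₀ over full span):
  M_2 = w₀Lx/6 - w₀x³/(6L) = 16·16·8/6 - 16·8³/(6·16) = 256 kN·m
Load 3 — point force P=12 kN at a=12 m (b=L-a=4):
  M_3 = Pbx/L  [x≤a] = 12·4·8/16 = 24 kN·m
Superposition: M = Σ M_i = -168 kN·m ≈ -168.000000 kN·m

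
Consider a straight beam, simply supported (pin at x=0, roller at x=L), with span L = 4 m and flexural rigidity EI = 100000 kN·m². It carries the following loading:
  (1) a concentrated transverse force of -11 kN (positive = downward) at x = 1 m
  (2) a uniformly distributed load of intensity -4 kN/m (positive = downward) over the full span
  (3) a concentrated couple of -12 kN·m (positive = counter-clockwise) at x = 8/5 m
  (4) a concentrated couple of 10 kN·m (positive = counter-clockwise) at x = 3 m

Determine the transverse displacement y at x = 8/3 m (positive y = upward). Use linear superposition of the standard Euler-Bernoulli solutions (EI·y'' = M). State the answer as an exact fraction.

y(8/3) = 106483/1215000000 m

Load 1 — point force P=-11 kN at a=1 m (b=L-a=3):
  y_1 = -Pa(L-x)(2Lx-a²-x²)/(6LEI)  [x>a] = -(-11)·1·(4-(8/3))·(2·4·(8/3)-1²-(8/3)²)/(6·4·100000) = 1309/16200000 m
Load 2 — uniform load w=-4 kN/m over full span:
  y_2 = -wx(L³-2Lx²+x³)/(24EI) = -(-4)·(8/3)·(4³-2·4·(8/3)²+(8/3)³)/(24·100000) = 88/759375 m
Load 3 — applied couple M₀=-12 kN·m at a=8/5 m (b=L-a=12/5):
  y_3 = (M₀x³/(6L)-M₀(x-a)²/2+C₁x)/EI  [x>a] with C₁=M₀(3b²-L²)/(6L)=-16/25 = ((-12)·(8/3)³/(6·4)-(-12)·((8/3)-(8/5))²/2+(-16/25)·(8/3))/100000 = -92/2109375 m
Load 4 — applied couple M₀=10 kN·m at a=3 m (b=L-a=1):
  y_4 = (M₀x³/(6L)+C₁x)/EI  [x≤a] with C₁=M₀(3b²-L²)/(6L)=-65/12 = (10·(8/3)³/(6·4)+(-65/12)·(8/3))/100000 = -53/810000 m
Superposition: y = Σ y_i = 106483/1215000000 m ≈ 0.000088 m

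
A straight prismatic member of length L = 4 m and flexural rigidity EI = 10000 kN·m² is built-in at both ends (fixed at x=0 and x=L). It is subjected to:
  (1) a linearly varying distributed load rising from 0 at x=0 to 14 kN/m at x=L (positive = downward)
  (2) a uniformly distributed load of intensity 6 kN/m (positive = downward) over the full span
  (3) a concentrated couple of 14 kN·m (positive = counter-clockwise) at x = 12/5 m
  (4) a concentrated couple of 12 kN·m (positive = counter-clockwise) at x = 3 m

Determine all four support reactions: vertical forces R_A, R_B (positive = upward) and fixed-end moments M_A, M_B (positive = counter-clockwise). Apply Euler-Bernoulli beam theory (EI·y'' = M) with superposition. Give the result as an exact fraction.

R_A = 5763/200 kN, M_A = 7109/300 kN·m, R_B = 4637/200 kN, M_B = -1977/100 kN·m

Load 1 — triangular load w₀=14 kN/m (0→w₀ over full span):
  R_A = 3w₀L/20 = 3·14·4/20 = 42/5 kN
  M_A = w₀L²/30 = 14·4²/30 = 112/15 kN·m
  R_B = 7w₀L/20 = 7·14·4/20 = 98/5 kN
  M_B = -w₀L²/20 = -14·4²/20 = -56/5 kN·m
Load 2 — uniform load w=6 kN/m over full span:
  R_A = wL/2 = 6·4/2 = 12 kN
  M_A = wL²/12 = 6·4²/12 = 8 kN·m
  R_B = wL/2 = 6·4/2 = 12 kN
  M_B = -wL²/12 = -6·4²/12 = -8 kN·m
Load 3 — applied couple M₀=14 kN·m at a=12/5 m (b=L-a=8/5):
  R_A = 6M₀ab/L³ = 6·14·(12/5)·(8/5)/4³ = 126/25 kN
  M_A = M₀b(2a-b)/L² = 14·(8/5)·(2·(12/5)-(8/5))/4² = 112/25 kN·m
  R_B = -6M₀ab/L³ = -6·14·(12/5)·(8/5)/4³ = -126/25 kN
  M_B = M₀a(2b-a)/L² = 14·(12/5)·(2·(8/5)-(12/5))/4² = 42/25 kN·m
Load 4 — applied couple M₀=12 kN·m at a=3 m (b=L-a=1):
  R_A = 6M₀ab/L³ = 6·12·3·1/4³ = 27/8 kN
  M_A = M₀b(2a-b)/L² = 12·1·(2·3-1)/4² = 15/4 kN·m
  R_B = -6M₀ab/L³ = -6·12·3·1/4³ = -27/8 kN
  M_B = M₀a(2b-a)/L² = 12·3·(2·1-3)/4² = -9/4 kN·m
Superposition: R_A = 5763/200 kN, M_A = 7109/300 kN·m, R_B = 4637/200 kN, M_B = -1977/100 kN·m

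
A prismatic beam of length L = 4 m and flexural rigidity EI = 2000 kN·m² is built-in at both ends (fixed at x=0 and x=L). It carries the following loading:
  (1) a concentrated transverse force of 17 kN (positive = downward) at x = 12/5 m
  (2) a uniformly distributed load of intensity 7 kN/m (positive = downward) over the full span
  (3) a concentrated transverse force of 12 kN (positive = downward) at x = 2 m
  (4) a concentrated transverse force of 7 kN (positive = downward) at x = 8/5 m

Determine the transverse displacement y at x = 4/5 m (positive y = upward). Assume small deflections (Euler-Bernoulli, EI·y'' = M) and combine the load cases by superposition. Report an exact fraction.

Load 1 — point force P=17 kN at a=12/5 m (b=L-a=8/5):
  y_1 = -Pb²x²(3aL-(3a+b)x)/(6L³EI)  [x≤a] = -17·(8/5)²·(4/5)²·(3·(12/5)·4-(3·(12/5)+(8/5))·(4/5))/(6·4³·2000) = -4624/5859375 m
Load 2 — uniform load w=7 kN/m over full span:
  y_2 = -wx²(L-x)²/(24EI) = -7·(4/5)²·(4-(4/5))²/(24·2000) = -224/234375 m
Load 3 — point force P=12 kN at a=2 m (b=L-a=2):
  y_3 = -Pb²x²(3aL-(3a+b)x)/(6L³EI)  [x≤a] = -12·2²·(4/5)²·(3·2·4-(3·2+2)·(4/5))/(6·4³·2000) = -11/15625 m
Load 4 — point force P=7 kN at a=8/5 m (b=L-a=12/5):
  y_4 = -Pb²x²(3aL-(3a+b)x)/(6L³EI)  [x≤a] = -7·(12/5)²·(4/5)²·(3·(8/5)·4-(3·(8/5)+(12/5))·(4/5))/(6·4³·2000) = -882/1953125 m
Superposition: y = Σ y_i = -1133/390625 m ≈ -0.002900 m

y(4/5) = -1133/390625 m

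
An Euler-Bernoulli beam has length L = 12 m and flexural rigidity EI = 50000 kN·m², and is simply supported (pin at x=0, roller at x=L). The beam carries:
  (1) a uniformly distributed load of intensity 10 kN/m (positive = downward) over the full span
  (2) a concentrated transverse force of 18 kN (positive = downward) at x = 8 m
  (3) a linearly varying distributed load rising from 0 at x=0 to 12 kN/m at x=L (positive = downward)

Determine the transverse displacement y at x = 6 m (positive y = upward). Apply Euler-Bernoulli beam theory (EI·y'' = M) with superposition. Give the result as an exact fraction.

Load 1 — uniform load w=10 kN/m over full span:
  y_1 = -wx(L³-2Lx²+x³)/(24EI) = -10·6·(12³-2·12·6²+6³)/(24·50000) = -27/500 m
Load 2 — point force P=18 kN at a=8 m (b=L-a=4):
  y_2 = -Pbx(L²-b²-x²)/(6LEI)  [x≤a] = -18·4·6·(12²-4²-6²)/(6·12·50000) = -69/6250 m
Load 3 — triangular load w₀=12 kN/m (0→w₀ over full span):
  y_3 = -w₀x(7L⁴-10L²x²+3x⁴)/(360LEI) = -12·6·(7·12⁴-10·12²·6²+3·6⁴)/(360·12·50000) = -81/2500 m
Superposition: y = Σ y_i = -609/6250 m ≈ -0.097440 m

y(6) = -609/6250 m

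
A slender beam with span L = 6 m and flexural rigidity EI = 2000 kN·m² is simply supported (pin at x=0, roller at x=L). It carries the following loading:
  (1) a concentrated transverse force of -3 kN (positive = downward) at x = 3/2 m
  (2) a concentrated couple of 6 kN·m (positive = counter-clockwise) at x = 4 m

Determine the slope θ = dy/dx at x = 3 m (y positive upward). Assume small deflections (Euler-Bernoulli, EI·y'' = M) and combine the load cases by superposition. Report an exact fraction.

θ(3) = -11/64000 rad

Load 1 — point force P=-3 kN at a=3/2 m (b=L-a=9/2):
  θ_1 = -Pa(2L²-6Lx+3x²+a²)/(6LEI)  [x>a] = -(-3)·(3/2)·(2·6²-6·6·3+3·3²+(3/2)²)/(6·6·2000) = -27/64000 rad
Load 2 — applied couple M₀=6 kN·m at a=4 m (b=L-a=2):
  θ_2 = (M₀x²/(2L)+C₁)/EI  [x≤a] with C₁=M₀(3b²-L²)/(6L)=-4 = (6·3²/(2·6)+(-4))/2000 = 1/4000 rad
Superposition: θ = Σ θ_i = -11/64000 rad ≈ -0.000172 rad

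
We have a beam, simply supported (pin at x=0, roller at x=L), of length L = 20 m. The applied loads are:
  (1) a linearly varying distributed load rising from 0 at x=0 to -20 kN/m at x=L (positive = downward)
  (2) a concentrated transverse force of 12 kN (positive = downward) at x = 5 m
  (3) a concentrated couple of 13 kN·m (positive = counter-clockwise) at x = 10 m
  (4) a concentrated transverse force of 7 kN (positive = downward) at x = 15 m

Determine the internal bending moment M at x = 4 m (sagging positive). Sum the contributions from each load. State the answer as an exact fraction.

M(4) = -1052/5 kN·m

Load 1 — triangular load w₀=-20 kN/m (0→w₀ over full span):
  M_1 = w₀Lx/6 - w₀x³/(6L) = (-20)·20·4/6 - (-20)·4³/(6·20) = -256 kN·m
Load 2 — point force P=12 kN at a=5 m (b=L-a=15):
  M_2 = Pbx/L  [x≤a] = 12·15·4/20 = 36 kN·m
Load 3 — applied couple M₀=13 kN·m at a=10 m (b=L-a=10):
  M_3 = M₀x/L  [x≤a] = 13·4/20 = 13/5 kN·m
Load 4 — point force P=7 kN at a=15 m (b=L-a=5):
  M_4 = Pbx/L  [x≤a] = 7·5·4/20 = 7 kN·m
Superposition: M = Σ M_i = -1052/5 kN·m ≈ -210.400000 kN·m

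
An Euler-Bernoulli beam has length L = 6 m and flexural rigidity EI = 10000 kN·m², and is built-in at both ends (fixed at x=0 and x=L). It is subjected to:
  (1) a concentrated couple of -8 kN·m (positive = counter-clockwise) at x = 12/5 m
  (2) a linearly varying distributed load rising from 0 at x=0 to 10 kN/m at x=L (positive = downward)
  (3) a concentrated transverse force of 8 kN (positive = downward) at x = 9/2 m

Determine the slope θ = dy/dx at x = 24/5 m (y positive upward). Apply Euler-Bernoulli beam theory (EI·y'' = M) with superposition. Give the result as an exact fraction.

θ(24/5) = 8841/6250000 rad

Load 1 — applied couple M₀=-8 kN·m at a=12/5 m (b=L-a=18/5):
  θ_1 = (R_Ax²/2 - M_Ax - M₀(x-a))/EI  [x>a] with R_A=-48/25, M_A=-24/25 = ((-48/25)·(24/5)²/2 - (-24/25)·(24/5) - (-8)·((24/5)-(12/5)))/10000 = 66/390625 rad
Load 2 — triangular load w₀=10 kN/m (0→w₀ over full span):
  θ_2 = -w₀(2x(L-x)(L-2x)(x+2L)+x²(L-x)²)/(120LEI) = -10·(2·(24/5)·(6-(24/5))·(6-2·(24/5))·((24/5)+2·6)+(24/5)²·(6-(24/5))²)/(120·6·10000) = 72/78125 rad
Load 3 — point force P=8 kN at a=9/2 m (b=L-a=3/2):
  θ_3 = Pa²(L-x)(2bL-(3b+a)(L-x))/(2L³EI)  [x>a] = 8·(9/2)²·(6-(24/5))·(2·(3/2)·6-(3·(3/2)+(9/2))·(6-(24/5)))/(2·6³·10000) = 81/250000 rad
Superposition: θ = Σ θ_i = 8841/6250000 rad ≈ 0.001415 rad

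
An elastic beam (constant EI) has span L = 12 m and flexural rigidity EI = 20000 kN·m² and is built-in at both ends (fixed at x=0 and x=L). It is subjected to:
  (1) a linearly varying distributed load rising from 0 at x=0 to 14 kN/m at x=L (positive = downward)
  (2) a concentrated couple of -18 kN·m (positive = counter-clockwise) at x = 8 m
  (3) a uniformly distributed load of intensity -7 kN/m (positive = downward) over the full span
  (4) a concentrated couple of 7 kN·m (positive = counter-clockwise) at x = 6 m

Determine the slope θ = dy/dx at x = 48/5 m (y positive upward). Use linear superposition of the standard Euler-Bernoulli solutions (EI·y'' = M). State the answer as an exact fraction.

Load 1 — triangular load w₀=14 kN/m (0→w₀ over full span):
  θ_1 = -w₀(2x(L-x)(L-2x)(x+2L)+x²(L-x)²)/(120LEI) = -14·(2·(48/5)·(12-(48/5))·(12-2·(48/5))·((48/5)+2·12)+(48/5)²·(12-(48/5))²)/(120·12·20000) = 2016/390625 rad
Load 2 — applied couple M₀=-18 kN·m at a=8 m (b=L-a=4):
  θ_2 = (R_Ax²/2 - M_Ax - M₀(x-a))/EI  [x>a] with R_A=-2, M_A=-6 = ((-2)·(48/5)²/2 - (-6)·(48/5) - (-18)·((48/5)-8))/20000 = -9/31250 rad
Load 3 — uniform load w=-7 kN/m over full span:
  θ_3 = -wx(L-x)(L-2x)/(12EI) = -(-7)·(48/5)·(12-(48/5))·(12-2·(48/5))/(12·20000) = -378/78125 rad
Load 4 — applied couple M₀=7 kN·m at a=6 m (b=L-a=6):
  θ_4 = (R_Ax²/2 - M_Ax - M₀(x-a))/EI  [x>a] with R_A=7/8, M_A=7/4 = ((7/8)·(48/5)²/2 - (7/4)·(48/5) - 7·((48/5)-6))/20000 = -21/250000 rad
Superposition: θ = Σ θ_i = -309/6250000 rad ≈ -0.000049 rad

θ(48/5) = -309/6250000 rad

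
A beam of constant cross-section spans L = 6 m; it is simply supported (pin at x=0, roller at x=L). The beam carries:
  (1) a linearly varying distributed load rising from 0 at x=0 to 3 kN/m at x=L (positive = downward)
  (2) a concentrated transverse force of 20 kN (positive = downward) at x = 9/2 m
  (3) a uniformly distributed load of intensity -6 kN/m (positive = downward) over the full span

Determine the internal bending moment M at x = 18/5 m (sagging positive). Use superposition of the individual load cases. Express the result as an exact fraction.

Load 1 — triangular load w₀=3 kN/m (0→w₀ over full span):
  M_1 = w₀Lx/6 - w₀x³/(6L) = 3·6·(18/5)/6 - 3·(18/5)³/(6·6) = 864/125 kN·m
Load 2 — point force P=20 kN at a=9/2 m (b=L-a=3/2):
  M_2 = Pbx/L  [x≤a] = 20·(3/2)·(18/5)/6 = 18 kN·m
Load 3 — uniform load w=-6 kN/m over full span:
  M_3 = wx(L-x)/2 = (-6)·(18/5)·(6-(18/5))/2 = -648/25 kN·m
Superposition: M = Σ M_i = -126/125 kN·m ≈ -1.008000 kN·m

M(18/5) = -126/125 kN·m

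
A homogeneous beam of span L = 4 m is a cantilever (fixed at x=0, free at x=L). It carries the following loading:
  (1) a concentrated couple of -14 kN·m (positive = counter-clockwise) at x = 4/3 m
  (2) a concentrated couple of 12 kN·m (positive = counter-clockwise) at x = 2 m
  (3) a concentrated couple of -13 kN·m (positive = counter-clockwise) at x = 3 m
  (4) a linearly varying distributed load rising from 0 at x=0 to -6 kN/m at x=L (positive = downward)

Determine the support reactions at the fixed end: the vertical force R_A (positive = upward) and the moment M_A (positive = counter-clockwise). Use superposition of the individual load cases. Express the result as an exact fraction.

R_A = -12 kN, M_A = -17 kN·m

Load 1 — applied couple M₀=-14 kN·m at a=4/3 m (b=L-a=8/3):
  R_A = 0 kN
  M_A = -M₀ = -(-14) = 14 kN·m
Load 2 — applied couple M₀=12 kN·m at a=2 m (b=L-a=2):
  R_A = 0 kN
  M_A = -M₀ = -12 kN·m
Load 3 — applied couple M₀=-13 kN·m at a=3 m (b=L-a=1):
  R_A = 0 kN
  M_A = -M₀ = -(-13) = 13 kN·m
Load 4 — triangular load w₀=-6 kN/m (0→w₀ over full span):
  R_A = w₀L/2 = (-6)·4/2 = -12 kN
  M_A = w₀L²/3 = (-6)·4²/3 = -32 kN·m
Superposition: R_A = -12 kN, M_A = -17 kN·m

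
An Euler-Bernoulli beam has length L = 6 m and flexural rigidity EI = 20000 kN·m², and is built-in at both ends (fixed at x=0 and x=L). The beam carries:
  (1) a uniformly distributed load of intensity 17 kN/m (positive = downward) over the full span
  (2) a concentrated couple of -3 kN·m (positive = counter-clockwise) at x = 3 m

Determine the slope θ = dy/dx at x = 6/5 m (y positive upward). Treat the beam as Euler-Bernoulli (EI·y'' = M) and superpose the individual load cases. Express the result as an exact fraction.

θ(6/5) = -3627/2500000 rad

Load 1 — uniform load w=17 kN/m over full span:
  θ_1 = -wx(L-x)(L-2x)/(12EI) = -17·(6/5)·(6-(6/5))·(6-2·(6/5))/(12·20000) = -459/312500 rad
Load 2 — applied couple M₀=-3 kN·m at a=3 m (b=L-a=3):
  θ_2 = (R_Ax²/2 - M_Ax)/EI  [x≤a] with R_A=-3/4, M_A=-3/4 = ((-3/4)·(6/5)²/2 - (-3/4)·(6/5))/20000 = 9/500000 rad
Superposition: θ = Σ θ_i = -3627/2500000 rad ≈ -0.001451 rad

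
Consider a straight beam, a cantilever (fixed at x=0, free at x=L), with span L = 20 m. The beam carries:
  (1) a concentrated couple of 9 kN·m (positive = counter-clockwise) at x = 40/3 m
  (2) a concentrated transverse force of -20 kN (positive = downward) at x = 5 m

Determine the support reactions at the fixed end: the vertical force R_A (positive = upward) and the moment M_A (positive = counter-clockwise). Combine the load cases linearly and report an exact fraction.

Load 1 — applied couple M₀=9 kN·m at a=40/3 m (b=L-a=20/3):
  R_A = 0 kN
  M_A = -M₀ = -9 kN·m
Load 2 — point force P=-20 kN at a=5 m (b=L-a=15):
  R_A = P = (-20) = -20 kN
  M_A = Pa = (-20)·5 = -100 kN·m
Superposition: R_A = -20 kN, M_A = -109 kN·m

R_A = -20 kN, M_A = -109 kN·m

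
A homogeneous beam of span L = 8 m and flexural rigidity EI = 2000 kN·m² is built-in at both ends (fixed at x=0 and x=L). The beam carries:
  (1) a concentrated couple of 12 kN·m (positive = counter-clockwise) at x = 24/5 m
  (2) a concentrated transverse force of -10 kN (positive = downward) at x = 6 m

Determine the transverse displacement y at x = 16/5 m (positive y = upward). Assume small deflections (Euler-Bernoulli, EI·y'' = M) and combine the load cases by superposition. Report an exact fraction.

y(16/5) = 1642/1171875 m

Load 1 — applied couple M₀=12 kN·m at a=24/5 m (b=L-a=16/5):
  y_1 = (R_Ax³/6 - M_Ax²/2)/EI  [x≤a] with R_A=54/25, M_A=96/25 = ((54/25)·(16/5)³/6 - (96/25)·(16/5)²/2)/2000 = -1536/390625 m
Load 2 — point force P=-10 kN at a=6 m (b=L-a=2):
  y_2 = -Pb²x²(3aL-(3a+b)x)/(6L³EI)  [x≤a] = -(-10)·2²·(16/5)²·(3·6·8-(3·6+2)·(16/5))/(6·8³·2000) = 2/375 m
Superposition: y = Σ y_i = 1642/1171875 m ≈ 0.001401 m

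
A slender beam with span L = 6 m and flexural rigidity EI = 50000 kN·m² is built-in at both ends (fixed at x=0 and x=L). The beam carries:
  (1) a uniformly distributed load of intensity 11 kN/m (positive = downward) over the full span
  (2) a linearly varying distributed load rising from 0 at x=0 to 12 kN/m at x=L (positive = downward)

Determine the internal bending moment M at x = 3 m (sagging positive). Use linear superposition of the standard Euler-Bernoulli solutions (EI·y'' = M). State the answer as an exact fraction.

Load 1 — uniform load w=11 kN/m over full span:
  M_1 = wLx/2 - wL²/12 - wx²/2 = 11·6·3/2 - 11·6²/12 - 11·3²/2 = 33/2 kN·m
Load 2 — triangular load w₀=12 kN/m (0→w₀ over full span):
  M_2 = 3w₀Lx/20 - w₀L²/30 - w₀x³/(6L) = 3·12·6·3/20 - 12·6²/30 - 12·3³/(6·6) = 9 kN·m
Superposition: M = Σ M_i = 51/2 kN·m ≈ 25.500000 kN·m

M(3) = 51/2 kN·m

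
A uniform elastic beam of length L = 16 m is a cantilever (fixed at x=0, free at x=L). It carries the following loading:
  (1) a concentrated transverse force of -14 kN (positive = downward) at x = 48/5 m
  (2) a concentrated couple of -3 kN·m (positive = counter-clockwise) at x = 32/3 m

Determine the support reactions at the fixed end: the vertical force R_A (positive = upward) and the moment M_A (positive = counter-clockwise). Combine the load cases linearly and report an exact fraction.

R_A = -14 kN, M_A = -657/5 kN·m

Load 1 — point force P=-14 kN at a=48/5 m (b=L-a=32/5):
  R_A = P = (-14) = -14 kN
  M_A = Pa = (-14)·(48/5) = -672/5 kN·m
Load 2 — applied couple M₀=-3 kN·m at a=32/3 m (b=L-a=16/3):
  R_A = 0 kN
  M_A = -M₀ = -(-3) = 3 kN·m
Superposition: R_A = -14 kN, M_A = -657/5 kN·m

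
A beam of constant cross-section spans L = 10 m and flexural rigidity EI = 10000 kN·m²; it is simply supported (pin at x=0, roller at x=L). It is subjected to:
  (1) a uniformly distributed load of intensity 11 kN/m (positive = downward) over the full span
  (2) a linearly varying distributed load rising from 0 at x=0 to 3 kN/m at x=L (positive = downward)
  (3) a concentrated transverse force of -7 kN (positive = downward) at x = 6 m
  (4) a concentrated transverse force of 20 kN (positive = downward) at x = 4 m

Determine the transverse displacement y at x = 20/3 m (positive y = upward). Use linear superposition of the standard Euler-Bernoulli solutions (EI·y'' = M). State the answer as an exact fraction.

y(20/3) = -10937/67500 m

Load 1 — uniform load w=11 kN/m over full span:
  y_1 = -wx(L³-2Lx²+x³)/(24EI) = -11·(20/3)·(10³-2·10·(20/3)²+(20/3)³)/(24·10000) = -121/972 m
Load 2 — triangular load w₀=3 kN/m (0→w₀ over full span):
  y_2 = -w₀x(7L⁴-10L²x²+3x⁴)/(360LEI) = -3·(20/3)·(7·10⁴-10·10²·(20/3)²+3·(20/3)⁴)/(360·10·10000) = -17/972 m
Load 3 — point force P=-7 kN at a=6 m (b=L-a=4):
  y_3 = -Pa(L-x)(2Lx-a²-x²)/(6LEI)  [x>a] = -(-7)·6·(10-(20/3))·(2·10·(20/3)-6²-(20/3)²)/(6·10·10000) = 833/67500 m
Load 4 — point force P=20 kN at a=4 m (b=L-a=6):
  y_4 = -Pa(L-x)(2Lx-a²-x²)/(6LEI)  [x>a] = -20·4·(10-(20/3))·(2·10·(20/3)-4²-(20/3)²)/(6·10·10000) = -328/10125 m
Superposition: y = Σ y_i = -10937/67500 m ≈ -0.162030 m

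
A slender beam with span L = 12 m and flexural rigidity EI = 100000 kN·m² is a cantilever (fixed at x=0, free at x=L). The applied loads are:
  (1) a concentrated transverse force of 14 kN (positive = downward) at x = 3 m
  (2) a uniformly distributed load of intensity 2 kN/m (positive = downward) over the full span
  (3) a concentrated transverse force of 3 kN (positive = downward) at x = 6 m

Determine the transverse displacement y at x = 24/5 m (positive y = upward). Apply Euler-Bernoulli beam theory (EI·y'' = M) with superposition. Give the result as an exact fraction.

y(24/5) = -1032633/62500000 m

Load 1 — point force P=14 kN at a=3 m (b=L-a=9):
  y_1 = -Pa²(3x-a)/(6EI)  [x>a] = -14·3²·(3·(24/5)-3)/(6·100000) = -1197/500000 m
Load 2 — uniform load w=2 kN/m over full span:
  y_2 = -wx²(x²-4Lx+6L²)/(24EI) = -2·(24/5)²·((24/5)²-4·12·(24/5)+6·12²)/(24·100000) = -24624/1953125 m
Load 3 — point force P=3 kN at a=6 m (b=L-a=6):
  y_3 = -Px²(3a-x)/(6EI)  [x≤a] = -3·(24/5)²·(3·6-(24/5))/(6·100000) = -594/390625 m
Superposition: y = Σ y_i = -1032633/62500000 m ≈ -0.016522 m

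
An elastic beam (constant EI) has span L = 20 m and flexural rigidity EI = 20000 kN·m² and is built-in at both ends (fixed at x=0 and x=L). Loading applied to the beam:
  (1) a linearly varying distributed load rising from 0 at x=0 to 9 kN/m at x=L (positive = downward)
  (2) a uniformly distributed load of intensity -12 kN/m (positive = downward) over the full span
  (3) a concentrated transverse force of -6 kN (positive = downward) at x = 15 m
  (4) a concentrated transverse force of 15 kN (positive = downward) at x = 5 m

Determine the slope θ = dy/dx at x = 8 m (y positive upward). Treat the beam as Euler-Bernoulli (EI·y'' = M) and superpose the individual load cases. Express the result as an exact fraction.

Load 1 — triangular load w₀=9 kN/m (0→w₀ over full span):
  θ_1 = -w₀(2x(L-x)(L-2x)(x+2L)+x²(L-x)²)/(120LEI) = -9·(2·8·(20-8)·(20-2·8)·(8+2·20)+8²·(20-8)²)/(120·20·20000) = -27/3125 rad
Load 2 — uniform load w=-12 kN/m over full span:
  θ_2 = -wx(L-x)(L-2x)/(12EI) = -(-12)·8·(20-8)·(20-2·8)/(12·20000) = 12/625 rad
Load 3 — point force P=-6 kN at a=15 m (b=L-a=5):
  θ_3 = -Pb²x(2aL-(3a+b)x)/(2L³EI)  [x≤a] = -(-6)·5²·8·(2·15·20-(3·15+5)·8)/(2·20³·20000) = 3/4000 rad
Load 4 — point force P=15 kN at a=5 m (b=L-a=15):
  θ_4 = Pa²(L-x)(2bL-(3b+a)(L-x))/(2L³EI)  [x>a] = 15·5²·(20-8)·(2·15·20-(3·15+5)·(20-8))/(2·20³·20000) = 0 rad
Superposition: θ = Σ θ_i = 1131/100000 rad ≈ 0.011310 rad

θ(8) = 1131/100000 rad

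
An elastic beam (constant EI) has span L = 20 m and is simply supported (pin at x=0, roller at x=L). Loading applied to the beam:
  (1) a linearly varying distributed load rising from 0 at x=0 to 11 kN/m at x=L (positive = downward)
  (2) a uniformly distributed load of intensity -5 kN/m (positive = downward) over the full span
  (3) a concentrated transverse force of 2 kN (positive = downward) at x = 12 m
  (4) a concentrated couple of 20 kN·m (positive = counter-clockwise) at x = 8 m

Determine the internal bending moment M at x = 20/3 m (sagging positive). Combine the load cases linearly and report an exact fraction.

Load 1 — triangular load w₀=11 kN/m (0→w₀ over full span):
  M_1 = w₀Lx/6 - w₀x³/(6L) = 11·20·(20/3)/6 - 11·(20/3)³/(6·20) = 17600/81 kN·m
Load 2 — uniform load w=-5 kN/m over full span:
  M_2 = wx(L-x)/2 = (-5)·(20/3)·(20-(20/3))/2 = -2000/9 kN·m
Load 3 — point force P=2 kN at a=12 m (b=L-a=8):
  M_3 = Pbx/L  [x≤a] = 2·8·(20/3)/20 = 16/3 kN·m
Load 4 — applied couple M₀=20 kN·m at a=8 m (b=L-a=12):
  M_4 = M₀x/L  [x≤a] = 20·(20/3)/20 = 20/3 kN·m
Superposition: M = Σ M_i = 572/81 kN·m ≈ 7.061728 kN·m

M(20/3) = 572/81 kN·m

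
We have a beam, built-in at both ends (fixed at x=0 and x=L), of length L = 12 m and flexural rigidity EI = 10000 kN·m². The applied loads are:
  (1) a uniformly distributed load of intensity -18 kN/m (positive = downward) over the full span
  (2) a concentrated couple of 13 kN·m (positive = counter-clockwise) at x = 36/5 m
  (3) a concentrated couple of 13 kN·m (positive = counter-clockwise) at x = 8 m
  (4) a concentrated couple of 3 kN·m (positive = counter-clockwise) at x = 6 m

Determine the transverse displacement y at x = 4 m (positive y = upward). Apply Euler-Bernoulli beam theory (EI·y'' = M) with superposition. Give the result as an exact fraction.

y(4) = 246409/3375000 m

Load 1 — uniform load w=-18 kN/m over full span:
  y_1 = -wx²(L-x)²/(24EI) = -(-18)·4²·(12-4)²/(24·10000) = 48/625 m
Load 2 — applied couple M₀=13 kN·m at a=36/5 m (b=L-a=24/5):
  y_2 = (R_Ax³/6 - M_Ax²/2)/EI  [x≤a] with R_A=39/25, M_A=104/25 = ((39/25)·4³/6 - (104/25)·4²/2)/10000 = -26/15625 m
Load 3 — applied couple M₀=13 kN·m at a=8 m (b=L-a=4):
  y_3 = (R_Ax³/6 - M_Ax²/2)/EI  [x≤a] with R_A=13/9, M_A=13/3 = ((13/9)·4³/6 - (13/3)·4²/2)/10000 = -13/6750 m
Load 4 — applied couple M₀=3 kN·m at a=6 m (b=L-a=6):
  y_4 = (R_Ax³/6 - M_Ax²/2)/EI  [x≤a] with R_A=3/8, M_A=3/4 = ((3/8)·4³/6 - (3/4)·4²/2)/10000 = -1/5000 m
Superposition: y = Σ y_i = 246409/3375000 m ≈ 0.073010 m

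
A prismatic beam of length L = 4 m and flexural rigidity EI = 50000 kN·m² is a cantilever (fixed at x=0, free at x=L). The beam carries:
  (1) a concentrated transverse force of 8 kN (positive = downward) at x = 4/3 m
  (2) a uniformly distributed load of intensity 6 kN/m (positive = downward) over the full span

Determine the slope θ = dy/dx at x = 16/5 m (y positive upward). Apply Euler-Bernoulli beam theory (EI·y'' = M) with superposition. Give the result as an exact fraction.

θ(16/5) = -4964/3515625 rad

Load 1 — point force P=8 kN at a=4/3 m (b=L-a=8/3):
  θ_1 = -Pa²/(2EI)  [x>a] = -8·(4/3)²/(2·50000) = -4/28125 rad
Load 2 — uniform load w=6 kN/m over full span:
  θ_2 = -wx(x²-3Lx+3L²)/(6EI) = -6·(16/5)·((16/5)²-3·4·(16/5)+3·4²)/(6·50000) = -496/390625 rad
Superposition: θ = Σ θ_i = -4964/3515625 rad ≈ -0.001412 rad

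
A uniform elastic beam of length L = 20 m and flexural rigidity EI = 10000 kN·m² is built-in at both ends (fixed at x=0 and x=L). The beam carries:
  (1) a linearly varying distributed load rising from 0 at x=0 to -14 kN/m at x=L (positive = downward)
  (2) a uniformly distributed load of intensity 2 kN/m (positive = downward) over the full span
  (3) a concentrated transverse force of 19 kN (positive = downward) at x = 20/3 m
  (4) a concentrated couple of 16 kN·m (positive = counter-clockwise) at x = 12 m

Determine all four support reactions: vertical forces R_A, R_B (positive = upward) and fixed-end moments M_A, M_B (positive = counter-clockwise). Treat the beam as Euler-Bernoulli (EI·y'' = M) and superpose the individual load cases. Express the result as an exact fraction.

Load 1 — triangular load w₀=-14 kN/m (0→w₀ over full span):
  R_A = 3w₀L/20 = 3·(-14)·20/20 = -42 kN
  M_A = w₀L²/30 = (-14)·20²/30 = -560/3 kN·m
  R_B = 7w₀L/20 = 7·(-14)·20/20 = -98 kN
  M_B = -w₀L²/20 = -(-14)·20²/20 = 280 kN·m
Load 2 — uniform load w=2 kN/m over full span:
  R_A = wL/2 = 2·20/2 = 20 kN
  M_A = wL²/12 = 2·20²/12 = 200/3 kN·m
  R_B = wL/2 = 2·20/2 = 20 kN
  M_B = -wL²/12 = -2·20²/12 = -200/3 kN·m
Load 3 — point force P=19 kN at a=20/3 m (b=L-a=40/3):
  R_A = Pb²(3a+b)/L³ = 19·(40/3)²·(3·(20/3)+(40/3))/20³ = 380/27 kN
  M_A = Pab²/L² = 19·(20/3)·(40/3)²/20² = 1520/27 kN·m
  R_B = Pa²(a+3b)/L³ = 19·(20/3)²·((20/3)+3·(40/3))/20³ = 133/27 kN
  M_B = -Pa²b/L² = -19·(20/3)²·(40/3)/20² = -760/27 kN·m
Load 4 — applied couple M₀=16 kN·m at a=12 m (b=L-a=8):
  R_A = 6M₀ab/L³ = 6·16·12·8/20³ = 144/125 kN
  M_A = M₀b(2a-b)/L² = 16·8·(2·12-8)/20² = 128/25 kN·m
  R_B = -6M₀ab/L³ = -6·16·12·8/20³ = -144/125 kN
  M_B = M₀a(2b-a)/L² = 16·12·(2·8-12)/20² = 48/25 kN·m
Superposition: R_A = -22862/3375 kN, M_A = -39544/675 kN·m, R_B = -250513/3375 kN, M_B = 126296/675 kN·m

R_A = -22862/3375 kN, M_A = -39544/675 kN·m, R_B = -250513/3375 kN, M_B = 126296/675 kN·m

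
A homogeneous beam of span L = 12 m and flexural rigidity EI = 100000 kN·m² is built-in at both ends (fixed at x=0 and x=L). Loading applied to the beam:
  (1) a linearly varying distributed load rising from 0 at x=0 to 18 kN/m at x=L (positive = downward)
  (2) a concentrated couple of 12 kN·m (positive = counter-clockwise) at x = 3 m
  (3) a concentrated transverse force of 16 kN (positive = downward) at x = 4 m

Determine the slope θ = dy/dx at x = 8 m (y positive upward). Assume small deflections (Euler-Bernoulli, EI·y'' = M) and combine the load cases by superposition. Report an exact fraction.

θ(8) = 7243/6750000 rad

Load 1 — triangular load w₀=18 kN/m (0→w₀ over full span):
  θ_1 = -w₀(2x(L-x)(L-2x)(x+2L)+x²(L-x)²)/(120LEI) = -18·(2·8·(12-8)·(12-2·8)·(8+2·12)+8²·(12-8)²)/(120·12·100000) = 14/15625 rad
Load 2 — applied couple M₀=12 kN·m at a=3 m (b=L-a=9):
  θ_2 = (R_Ax²/2 - M_Ax - M₀(x-a))/EI  [x>a] with R_A=9/8, M_A=-9/4 = ((9/8)·8²/2 - (-9/4)·8 - 12·(8-3))/100000 = -3/50000 rad
Load 3 — point force P=16 kN at a=4 m (b=L-a=8):
  θ_3 = Pa²(L-x)(2bL-(3b+a)(L-x))/(2L³EI)  [x>a] = 16·4²·(12-8)·(2·8·12-(3·8+4)·(12-8))/(2·12³·100000) = 4/16875 rad
Superposition: θ = Σ θ_i = 7243/6750000 rad ≈ 0.001073 rad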